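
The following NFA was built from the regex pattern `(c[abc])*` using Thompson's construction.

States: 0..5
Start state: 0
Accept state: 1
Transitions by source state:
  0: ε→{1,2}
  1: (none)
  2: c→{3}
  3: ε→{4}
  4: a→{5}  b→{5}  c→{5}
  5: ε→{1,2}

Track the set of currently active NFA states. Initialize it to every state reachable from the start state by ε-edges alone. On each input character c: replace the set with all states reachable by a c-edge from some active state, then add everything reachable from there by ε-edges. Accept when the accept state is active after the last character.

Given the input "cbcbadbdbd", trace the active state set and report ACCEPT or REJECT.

Answer: REJECT

Trace:
start: ε-closure({0}) = {0,1,2}
'c' @ 1: {3,4}
'b' @ 2: {1,2,5}  [accepting]
'c' @ 3: {3,4}
'b' @ 4: {1,2,5}  [accepting]
'a' @ 5: {}  — no active states
rest 'dbdbd' ignored (set empty)
end set {} — state 1 not in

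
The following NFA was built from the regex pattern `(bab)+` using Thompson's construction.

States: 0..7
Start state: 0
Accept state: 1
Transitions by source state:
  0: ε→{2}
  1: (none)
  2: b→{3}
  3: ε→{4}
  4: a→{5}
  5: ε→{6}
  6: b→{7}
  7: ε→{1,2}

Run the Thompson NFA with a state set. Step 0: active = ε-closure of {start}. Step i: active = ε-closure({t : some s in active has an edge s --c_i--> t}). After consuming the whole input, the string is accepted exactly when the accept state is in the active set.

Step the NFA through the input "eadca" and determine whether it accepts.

S₀ = ε-closure({0}) = {0,2}
'e' @ 1: {}  — no active states
rest 'adca' ignored (set empty)
end set {} — state 1 not in

Answer: REJECT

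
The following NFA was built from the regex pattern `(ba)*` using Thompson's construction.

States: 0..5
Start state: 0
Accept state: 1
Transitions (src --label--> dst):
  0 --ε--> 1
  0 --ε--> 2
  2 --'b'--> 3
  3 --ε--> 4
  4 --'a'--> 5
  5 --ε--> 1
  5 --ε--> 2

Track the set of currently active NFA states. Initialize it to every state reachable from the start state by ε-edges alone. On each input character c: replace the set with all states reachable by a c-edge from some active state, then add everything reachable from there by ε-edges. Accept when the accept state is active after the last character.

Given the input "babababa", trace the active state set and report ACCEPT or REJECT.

S₀ = ε-closure({0}) = {0,1,2}
'b' @ 1: {3,4}
'a' @ 2: {1,2,5}  [accepting]
'b' @ 3: {3,4}
'a' @ 4: {1,2,5}  [accepting]
'b' @ 5: {3,4}
'a' @ 6: {1,2,5}  [accepting]
'b' @ 7: {3,4}
'a' @ 8: {1,2,5}  [accepting]
end set {1,2,5} — state 1 in

Answer: ACCEPT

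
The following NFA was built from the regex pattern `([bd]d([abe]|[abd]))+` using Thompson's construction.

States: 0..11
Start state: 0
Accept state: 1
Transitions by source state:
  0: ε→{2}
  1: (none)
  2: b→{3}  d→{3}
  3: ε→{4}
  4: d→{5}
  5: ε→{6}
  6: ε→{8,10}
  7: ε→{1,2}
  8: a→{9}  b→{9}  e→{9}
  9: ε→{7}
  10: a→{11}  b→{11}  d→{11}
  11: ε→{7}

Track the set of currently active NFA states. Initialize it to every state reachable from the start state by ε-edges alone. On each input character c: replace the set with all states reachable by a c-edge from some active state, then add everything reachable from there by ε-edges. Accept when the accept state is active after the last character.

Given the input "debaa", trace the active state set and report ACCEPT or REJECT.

Answer: REJECT

Trace:
S₀ = ε-closure({0}) = {0,2}
'd' @ 1: {3,4}
'e' @ 2: {}  — state set empty
rest 'baa' ignored (set empty)
final: {}; accept 1 not in set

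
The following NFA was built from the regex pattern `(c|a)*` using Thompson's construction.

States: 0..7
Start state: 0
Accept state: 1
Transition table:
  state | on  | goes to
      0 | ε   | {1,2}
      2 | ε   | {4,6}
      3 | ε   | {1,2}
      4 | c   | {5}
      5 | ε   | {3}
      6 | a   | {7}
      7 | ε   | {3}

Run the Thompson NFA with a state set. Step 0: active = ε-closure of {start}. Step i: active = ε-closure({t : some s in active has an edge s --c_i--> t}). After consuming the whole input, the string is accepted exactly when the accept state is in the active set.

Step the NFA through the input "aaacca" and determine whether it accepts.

Answer: ACCEPT

Steps:
start: ε-closure({0}) = {0,1,2,4,6}
'a' @ 1: {1,2,3,4,6,7}  ✓accept
'a' @ 2: {1,2,3,4,6,7}  ✓accept
'a' @ 3: {1,2,3,4,6,7}  ✓accept
'c' @ 4: {1,2,3,4,5,6}  ✓accept
'c' @ 5: {1,2,3,4,5,6}  ✓accept
'a' @ 6: {1,2,3,4,6,7}  ✓accept
after full input: {1,2,3,4,6,7}  (accept=1 in)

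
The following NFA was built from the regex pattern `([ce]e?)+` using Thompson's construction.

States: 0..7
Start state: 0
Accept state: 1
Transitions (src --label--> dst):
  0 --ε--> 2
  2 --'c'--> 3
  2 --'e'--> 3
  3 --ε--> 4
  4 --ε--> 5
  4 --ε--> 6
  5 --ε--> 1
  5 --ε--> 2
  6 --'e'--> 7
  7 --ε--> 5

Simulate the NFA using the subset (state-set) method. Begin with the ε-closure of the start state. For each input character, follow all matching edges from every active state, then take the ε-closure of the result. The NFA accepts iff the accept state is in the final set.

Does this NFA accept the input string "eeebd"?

S₀ = ε-closure({0}) = {0,2}
'e' @ 1: {1,2,3,4,5,6}  (accept∈set)
'e' @ 2: {1,2,3,4,5,6,7}  (accept∈set)
'e' @ 3: {1,2,3,4,5,6,7}  (accept∈set)
'b' @ 4: {}  — dead — no transitions
rest 'd' ignored (set empty)
final: {}; accept 1 not in set

Answer: REJECT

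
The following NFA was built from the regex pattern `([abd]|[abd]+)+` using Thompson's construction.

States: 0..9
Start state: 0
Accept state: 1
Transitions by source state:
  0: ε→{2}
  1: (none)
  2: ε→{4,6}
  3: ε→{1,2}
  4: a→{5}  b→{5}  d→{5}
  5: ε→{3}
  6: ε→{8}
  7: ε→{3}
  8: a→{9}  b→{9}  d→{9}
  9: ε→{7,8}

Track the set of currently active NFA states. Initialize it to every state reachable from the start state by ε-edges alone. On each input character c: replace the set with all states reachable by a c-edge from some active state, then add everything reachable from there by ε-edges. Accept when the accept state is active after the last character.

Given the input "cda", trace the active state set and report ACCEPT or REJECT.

S₀ = ε-closure({0}) = {0,2,4,6,8}
'c' @ 1: {}  — state set empty
rest 'da' ignored (set empty)
after full input: {}  (accept=1 not in)

Answer: REJECT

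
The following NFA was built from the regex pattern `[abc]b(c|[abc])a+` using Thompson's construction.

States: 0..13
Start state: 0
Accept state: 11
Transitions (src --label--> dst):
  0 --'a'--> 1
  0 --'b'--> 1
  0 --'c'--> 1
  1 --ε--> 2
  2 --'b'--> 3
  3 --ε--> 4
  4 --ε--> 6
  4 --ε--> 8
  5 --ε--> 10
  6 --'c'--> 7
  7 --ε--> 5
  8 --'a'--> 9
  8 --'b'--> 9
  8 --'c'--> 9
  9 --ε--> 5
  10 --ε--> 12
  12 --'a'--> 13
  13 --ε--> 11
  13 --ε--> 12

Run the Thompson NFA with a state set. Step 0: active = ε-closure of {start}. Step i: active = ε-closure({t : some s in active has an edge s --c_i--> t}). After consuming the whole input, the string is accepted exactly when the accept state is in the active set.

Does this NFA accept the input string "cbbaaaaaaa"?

S₀ = ε-closure({0}) = {0}
'c' @ 1: {1,2}
'b' @ 2: {3,4,6,8}
'b' @ 3: {5,9,10,12}
'a' @ 4: {11,12,13}  ✓accept
'a' @ 5: {11,12,13}  ✓accept
'a' @ 6: {11,12,13}  ✓accept
'a' @ 7: {11,12,13}  ✓accept
'a' @ 8: {11,12,13}  ✓accept
'a' @ 9: {11,12,13}  ✓accept
'a' @ 10: {11,12,13}  ✓accept
end set {11,12,13} — state 11 in

Answer: ACCEPT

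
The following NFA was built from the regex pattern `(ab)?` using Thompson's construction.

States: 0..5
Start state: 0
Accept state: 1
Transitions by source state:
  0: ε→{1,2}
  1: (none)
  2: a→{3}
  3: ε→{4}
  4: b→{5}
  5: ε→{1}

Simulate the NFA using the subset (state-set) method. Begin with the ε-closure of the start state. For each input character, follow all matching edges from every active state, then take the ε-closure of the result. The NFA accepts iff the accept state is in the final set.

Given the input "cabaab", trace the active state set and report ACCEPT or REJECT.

S₀ = ε-closure({0}) = {0,1,2}
'c' @ 1: {}  — dead — no transitions
rest 'abaab' ignored (set empty)
after full input: {}  (accept=1 not in)

Answer: REJECT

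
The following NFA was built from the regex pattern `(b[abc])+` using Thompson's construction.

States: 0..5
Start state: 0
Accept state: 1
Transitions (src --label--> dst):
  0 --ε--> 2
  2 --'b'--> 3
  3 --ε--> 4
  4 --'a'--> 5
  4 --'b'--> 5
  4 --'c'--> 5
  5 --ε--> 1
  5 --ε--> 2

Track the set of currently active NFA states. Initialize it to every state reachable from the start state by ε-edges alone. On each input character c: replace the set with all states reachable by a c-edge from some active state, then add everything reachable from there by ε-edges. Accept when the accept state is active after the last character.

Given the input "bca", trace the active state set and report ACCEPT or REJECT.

Answer: REJECT

Derivation:
S₀ = ε-closure({0}) = {0,2}
'b' @ 1: {3,4}
'c' @ 2: {1,2,5}  ✓accept
'a' @ 3: {}  — dead — no transitions
final: {}; accept 1 not in set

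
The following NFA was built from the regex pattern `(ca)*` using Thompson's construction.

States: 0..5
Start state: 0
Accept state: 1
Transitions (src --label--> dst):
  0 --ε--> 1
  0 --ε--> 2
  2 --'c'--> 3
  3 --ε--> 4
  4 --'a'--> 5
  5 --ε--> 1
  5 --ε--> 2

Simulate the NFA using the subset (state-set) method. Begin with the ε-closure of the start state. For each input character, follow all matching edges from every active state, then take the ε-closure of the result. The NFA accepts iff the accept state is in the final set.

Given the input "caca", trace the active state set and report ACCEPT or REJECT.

S₀ = ε-closure({0}) = {0,1,2}
'c' @ 1: {3,4}
'a' @ 2: {1,2,5}  ✓accept
'c' @ 3: {3,4}
'a' @ 4: {1,2,5}  ✓accept
after full input: {1,2,5}  (accept=1 in)

Answer: ACCEPT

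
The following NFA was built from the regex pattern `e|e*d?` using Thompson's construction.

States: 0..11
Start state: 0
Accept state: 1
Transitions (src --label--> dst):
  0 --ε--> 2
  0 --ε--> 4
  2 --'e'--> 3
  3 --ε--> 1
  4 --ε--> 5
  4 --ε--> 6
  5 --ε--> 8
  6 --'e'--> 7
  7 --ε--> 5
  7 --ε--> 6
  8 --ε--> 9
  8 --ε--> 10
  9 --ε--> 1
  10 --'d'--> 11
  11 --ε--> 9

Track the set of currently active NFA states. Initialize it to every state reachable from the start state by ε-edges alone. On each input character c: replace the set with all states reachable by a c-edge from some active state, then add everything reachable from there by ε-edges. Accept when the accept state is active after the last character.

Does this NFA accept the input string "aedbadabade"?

initial (ε-close {0}): {0,1,2,4,5,6,8,9,10}
'a' @ 1: {}  — state set empty
rest 'edbadabade' ignored (set empty)
final: {}; accept 1 not in set

Answer: REJECT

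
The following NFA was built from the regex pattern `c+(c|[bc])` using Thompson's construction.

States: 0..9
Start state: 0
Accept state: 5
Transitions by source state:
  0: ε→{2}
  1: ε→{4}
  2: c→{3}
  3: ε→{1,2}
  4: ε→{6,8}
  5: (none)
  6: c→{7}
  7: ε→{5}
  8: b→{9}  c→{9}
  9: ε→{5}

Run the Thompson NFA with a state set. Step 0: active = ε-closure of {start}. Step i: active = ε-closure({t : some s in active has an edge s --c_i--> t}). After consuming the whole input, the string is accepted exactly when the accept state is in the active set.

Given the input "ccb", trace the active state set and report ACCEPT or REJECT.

S₀ = ε-closure({0}) = {0,2}
'c' @ 1: {1,2,3,4,6,8}
'c' @ 2: {1,2,3,4,5,6,7,8,9}  ✓accept
'b' @ 3: {5,9}  ✓accept
end set {5,9} — state 5 in

Answer: ACCEPT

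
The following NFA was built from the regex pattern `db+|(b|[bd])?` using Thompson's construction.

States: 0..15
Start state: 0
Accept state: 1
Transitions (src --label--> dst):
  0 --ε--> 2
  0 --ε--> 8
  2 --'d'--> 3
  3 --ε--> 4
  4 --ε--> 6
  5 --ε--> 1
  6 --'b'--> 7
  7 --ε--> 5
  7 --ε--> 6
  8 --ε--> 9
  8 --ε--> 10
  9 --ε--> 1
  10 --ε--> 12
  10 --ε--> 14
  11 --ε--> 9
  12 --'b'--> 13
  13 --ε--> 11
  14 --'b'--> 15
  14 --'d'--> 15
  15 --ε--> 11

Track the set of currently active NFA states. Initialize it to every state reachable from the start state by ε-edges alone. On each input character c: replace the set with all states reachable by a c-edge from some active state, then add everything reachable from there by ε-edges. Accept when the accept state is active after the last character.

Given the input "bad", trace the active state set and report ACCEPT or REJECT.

Answer: REJECT

Trace:
S₀ = ε-closure({0}) = {0,1,2,8,9,10,12,14}
'b' @ 1: {1,9,11,13,15}  (accept∈set)
'a' @ 2: {}  — dead — no transitions
rest 'd' ignored (set empty)
final: {}; accept 1 not in set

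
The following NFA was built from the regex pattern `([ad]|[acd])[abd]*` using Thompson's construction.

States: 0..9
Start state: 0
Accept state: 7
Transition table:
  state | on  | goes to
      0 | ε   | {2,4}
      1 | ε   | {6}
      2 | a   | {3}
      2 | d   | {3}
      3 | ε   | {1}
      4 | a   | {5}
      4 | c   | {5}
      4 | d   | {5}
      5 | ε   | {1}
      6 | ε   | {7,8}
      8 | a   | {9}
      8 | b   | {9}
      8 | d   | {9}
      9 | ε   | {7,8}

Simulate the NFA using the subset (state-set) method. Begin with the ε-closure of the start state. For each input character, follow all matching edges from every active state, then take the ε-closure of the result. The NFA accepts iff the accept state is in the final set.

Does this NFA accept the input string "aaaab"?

Answer: ACCEPT

Derivation:
initial (ε-close {0}): {0,2,4}
'a' @ 1: {1,3,5,6,7,8}  [accepting]
'a' @ 2: {7,8,9}  [accepting]
'a' @ 3: {7,8,9}  [accepting]
'a' @ 4: {7,8,9}  [accepting]
'b' @ 5: {7,8,9}  [accepting]
end set {7,8,9} — state 7 in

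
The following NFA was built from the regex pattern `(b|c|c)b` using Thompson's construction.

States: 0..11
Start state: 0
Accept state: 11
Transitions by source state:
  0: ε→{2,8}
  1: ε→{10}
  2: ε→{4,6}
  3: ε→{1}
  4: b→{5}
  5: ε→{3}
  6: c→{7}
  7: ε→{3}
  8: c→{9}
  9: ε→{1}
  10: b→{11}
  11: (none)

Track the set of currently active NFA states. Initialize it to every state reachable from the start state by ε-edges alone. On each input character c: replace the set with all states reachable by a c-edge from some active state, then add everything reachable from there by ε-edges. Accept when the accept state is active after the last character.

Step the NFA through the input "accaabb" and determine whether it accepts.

Answer: REJECT

Trace:
initial (ε-close {0}): {0,2,4,6,8}
'a' @ 1: {}  — state set empty
rest 'ccaabb' ignored (set empty)
end set {} — state 11 not in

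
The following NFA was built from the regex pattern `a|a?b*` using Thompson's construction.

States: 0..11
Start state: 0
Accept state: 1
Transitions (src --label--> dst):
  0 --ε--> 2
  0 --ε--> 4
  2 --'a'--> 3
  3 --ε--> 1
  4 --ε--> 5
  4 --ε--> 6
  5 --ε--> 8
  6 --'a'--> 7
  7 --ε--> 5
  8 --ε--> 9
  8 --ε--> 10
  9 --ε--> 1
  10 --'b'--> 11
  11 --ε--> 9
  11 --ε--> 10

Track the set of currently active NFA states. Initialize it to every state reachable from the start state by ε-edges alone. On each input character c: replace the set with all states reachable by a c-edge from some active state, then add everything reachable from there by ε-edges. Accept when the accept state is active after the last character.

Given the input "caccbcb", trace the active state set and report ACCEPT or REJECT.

Answer: REJECT

Derivation:
S₀ = ε-closure({0}) = {0,1,2,4,5,6,8,9,10}
'c' @ 1: {}  — no active states
rest 'accbcb' ignored (set empty)
end set {} — state 1 not in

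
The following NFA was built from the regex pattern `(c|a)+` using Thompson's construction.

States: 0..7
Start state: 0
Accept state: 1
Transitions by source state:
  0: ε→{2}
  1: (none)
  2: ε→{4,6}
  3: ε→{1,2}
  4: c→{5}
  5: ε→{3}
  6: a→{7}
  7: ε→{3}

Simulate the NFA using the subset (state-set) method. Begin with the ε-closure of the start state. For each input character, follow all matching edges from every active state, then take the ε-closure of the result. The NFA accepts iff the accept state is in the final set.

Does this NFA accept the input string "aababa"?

initial (ε-close {0}): {0,2,4,6}
'a' @ 1: {1,2,3,4,6,7}  (accept∈set)
'a' @ 2: {1,2,3,4,6,7}  (accept∈set)
'b' @ 3: {}  — state set empty
rest 'aba' ignored (set empty)
final: {}; accept 1 not in set

Answer: REJECT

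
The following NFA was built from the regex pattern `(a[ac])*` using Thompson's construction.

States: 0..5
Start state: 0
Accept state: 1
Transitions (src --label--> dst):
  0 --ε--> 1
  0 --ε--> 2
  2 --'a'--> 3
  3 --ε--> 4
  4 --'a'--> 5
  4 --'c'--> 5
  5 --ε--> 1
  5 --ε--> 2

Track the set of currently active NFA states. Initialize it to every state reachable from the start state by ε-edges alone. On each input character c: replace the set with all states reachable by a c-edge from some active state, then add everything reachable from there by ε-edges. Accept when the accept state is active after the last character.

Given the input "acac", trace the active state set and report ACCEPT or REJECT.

Answer: ACCEPT

Derivation:
initial (ε-close {0}): {0,1,2}
'a' @ 1: {3,4}
'c' @ 2: {1,2,5}  (accept∈set)
'a' @ 3: {3,4}
'c' @ 4: {1,2,5}  (accept∈set)
after full input: {1,2,5}  (accept=1 in)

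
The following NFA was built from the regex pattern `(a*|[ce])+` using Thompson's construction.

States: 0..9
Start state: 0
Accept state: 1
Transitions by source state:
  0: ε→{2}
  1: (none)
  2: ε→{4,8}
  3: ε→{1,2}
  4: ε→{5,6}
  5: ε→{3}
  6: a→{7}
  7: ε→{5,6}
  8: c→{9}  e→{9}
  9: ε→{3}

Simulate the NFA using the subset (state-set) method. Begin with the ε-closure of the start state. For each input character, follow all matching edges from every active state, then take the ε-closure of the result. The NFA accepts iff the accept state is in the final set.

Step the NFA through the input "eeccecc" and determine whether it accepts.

Answer: ACCEPT

Trace:
start: ε-closure({0}) = {0,1,2,3,4,5,6,8}
'e' @ 1: {1,2,3,4,5,6,8,9}  [accepting]
'e' @ 2: {1,2,3,4,5,6,8,9}  [accepting]
'c' @ 3: {1,2,3,4,5,6,8,9}  [accepting]
'c' @ 4: {1,2,3,4,5,6,8,9}  [accepting]
'e' @ 5: {1,2,3,4,5,6,8,9}  [accepting]
'c' @ 6: {1,2,3,4,5,6,8,9}  [accepting]
'c' @ 7: {1,2,3,4,5,6,8,9}  [accepting]
end set {1,2,3,4,5,6,8,9} — state 1 in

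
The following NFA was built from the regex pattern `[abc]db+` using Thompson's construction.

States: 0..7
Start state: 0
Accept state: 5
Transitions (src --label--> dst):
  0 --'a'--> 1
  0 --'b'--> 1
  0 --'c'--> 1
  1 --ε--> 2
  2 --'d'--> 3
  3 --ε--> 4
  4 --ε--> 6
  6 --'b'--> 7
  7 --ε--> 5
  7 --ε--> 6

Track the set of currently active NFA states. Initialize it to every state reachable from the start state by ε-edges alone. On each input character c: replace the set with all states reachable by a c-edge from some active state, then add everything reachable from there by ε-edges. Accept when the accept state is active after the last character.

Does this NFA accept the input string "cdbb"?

Answer: ACCEPT

Derivation:
initial (ε-close {0}): {0}
'c' @ 1: {1,2}
'd' @ 2: {3,4,6}
'b' @ 3: {5,6,7}  [accepting]
'b' @ 4: {5,6,7}  [accepting]
after full input: {5,6,7}  (accept=5 in)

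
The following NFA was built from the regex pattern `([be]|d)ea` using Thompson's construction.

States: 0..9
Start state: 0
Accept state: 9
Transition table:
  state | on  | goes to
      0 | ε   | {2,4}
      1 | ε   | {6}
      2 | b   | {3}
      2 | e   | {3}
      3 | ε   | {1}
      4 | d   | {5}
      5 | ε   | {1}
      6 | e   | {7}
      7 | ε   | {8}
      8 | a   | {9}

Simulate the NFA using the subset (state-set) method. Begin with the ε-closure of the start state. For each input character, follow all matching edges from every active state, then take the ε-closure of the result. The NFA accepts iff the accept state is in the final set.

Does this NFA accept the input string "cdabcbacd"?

S₀ = ε-closure({0}) = {0,2,4}
'c' @ 1: {}  — dead — no transitions
rest 'dabcbacd' ignored (set empty)
after full input: {}  (accept=9 not in)

Answer: REJECT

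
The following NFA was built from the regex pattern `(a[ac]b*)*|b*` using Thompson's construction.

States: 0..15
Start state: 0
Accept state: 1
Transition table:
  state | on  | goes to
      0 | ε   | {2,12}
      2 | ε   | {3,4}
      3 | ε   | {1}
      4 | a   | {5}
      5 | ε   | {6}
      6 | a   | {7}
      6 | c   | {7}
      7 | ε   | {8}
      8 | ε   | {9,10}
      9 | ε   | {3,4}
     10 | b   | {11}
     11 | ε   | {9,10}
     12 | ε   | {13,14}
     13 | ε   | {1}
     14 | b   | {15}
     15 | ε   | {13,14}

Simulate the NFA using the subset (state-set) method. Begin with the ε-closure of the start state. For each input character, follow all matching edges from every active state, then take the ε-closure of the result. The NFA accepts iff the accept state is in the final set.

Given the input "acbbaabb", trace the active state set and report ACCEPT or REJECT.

start: ε-closure({0}) = {0,1,2,3,4,12,13,14}
'a' @ 1: {5,6}
'c' @ 2: {1,3,4,7,8,9,10}  [accepting]
'b' @ 3: {1,3,4,9,10,11}  [accepting]
'b' @ 4: {1,3,4,9,10,11}  [accepting]
'a' @ 5: {5,6}
'a' @ 6: {1,3,4,7,8,9,10}  [accepting]
'b' @ 7: {1,3,4,9,10,11}  [accepting]
'b' @ 8: {1,3,4,9,10,11}  [accepting]
end set {1,3,4,9,10,11} — state 1 in

Answer: ACCEPT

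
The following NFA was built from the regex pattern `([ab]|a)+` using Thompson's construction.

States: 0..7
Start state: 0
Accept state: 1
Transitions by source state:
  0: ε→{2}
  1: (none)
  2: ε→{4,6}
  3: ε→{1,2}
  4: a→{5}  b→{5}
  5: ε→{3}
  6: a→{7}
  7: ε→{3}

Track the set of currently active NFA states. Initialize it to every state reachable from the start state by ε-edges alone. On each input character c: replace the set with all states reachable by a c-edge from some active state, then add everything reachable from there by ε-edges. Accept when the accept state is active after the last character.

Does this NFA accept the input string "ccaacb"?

start: ε-closure({0}) = {0,2,4,6}
'c' @ 1: {}  — dead — no transitions
rest 'caacb' ignored (set empty)
final: {}; accept 1 not in set

Answer: REJECT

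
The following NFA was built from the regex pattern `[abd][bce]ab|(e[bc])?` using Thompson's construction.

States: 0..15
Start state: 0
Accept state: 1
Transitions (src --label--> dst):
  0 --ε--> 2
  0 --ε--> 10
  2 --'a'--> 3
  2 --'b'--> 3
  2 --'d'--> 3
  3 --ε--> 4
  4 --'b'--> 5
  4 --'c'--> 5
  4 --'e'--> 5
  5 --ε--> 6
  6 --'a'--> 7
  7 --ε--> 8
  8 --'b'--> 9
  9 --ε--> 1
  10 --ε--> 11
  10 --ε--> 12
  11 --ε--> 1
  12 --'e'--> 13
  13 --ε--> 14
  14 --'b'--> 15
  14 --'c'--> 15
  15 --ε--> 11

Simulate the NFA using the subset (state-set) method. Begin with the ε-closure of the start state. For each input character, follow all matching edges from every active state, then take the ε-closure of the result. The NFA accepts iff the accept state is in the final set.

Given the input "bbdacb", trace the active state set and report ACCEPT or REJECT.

S₀ = ε-closure({0}) = {0,1,2,10,11,12}
'b' @ 1: {3,4}
'b' @ 2: {5,6}
'd' @ 3: {}  — no active states
rest 'acb' ignored (set empty)
after full input: {}  (accept=1 not in)

Answer: REJECT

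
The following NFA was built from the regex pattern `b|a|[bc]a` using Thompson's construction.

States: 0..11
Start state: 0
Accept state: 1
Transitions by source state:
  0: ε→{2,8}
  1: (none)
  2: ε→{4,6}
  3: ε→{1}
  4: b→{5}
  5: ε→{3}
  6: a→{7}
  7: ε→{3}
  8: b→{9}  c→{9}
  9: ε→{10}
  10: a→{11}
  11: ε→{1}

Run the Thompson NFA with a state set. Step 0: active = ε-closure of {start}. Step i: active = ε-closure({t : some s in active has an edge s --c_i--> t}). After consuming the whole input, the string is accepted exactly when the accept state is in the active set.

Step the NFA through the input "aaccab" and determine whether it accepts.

Answer: REJECT

Derivation:
initial (ε-close {0}): {0,2,4,6,8}
'a' @ 1: {1,3,7}  [accepting]
'a' @ 2: {}  — dead — no transitions
rest 'ccab' ignored (set empty)
end set {} — state 1 not in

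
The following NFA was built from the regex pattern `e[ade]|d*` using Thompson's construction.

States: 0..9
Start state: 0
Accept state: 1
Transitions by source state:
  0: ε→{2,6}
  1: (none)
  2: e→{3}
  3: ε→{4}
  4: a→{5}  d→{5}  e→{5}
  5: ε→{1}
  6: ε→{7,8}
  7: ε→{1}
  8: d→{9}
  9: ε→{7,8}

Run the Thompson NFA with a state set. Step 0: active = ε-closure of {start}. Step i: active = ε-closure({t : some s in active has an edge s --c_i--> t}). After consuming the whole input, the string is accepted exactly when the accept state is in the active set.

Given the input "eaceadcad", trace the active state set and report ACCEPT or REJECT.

S₀ = ε-closure({0}) = {0,1,2,6,7,8}
'e' @ 1: {3,4}
'a' @ 2: {1,5}  (accept∈set)
'c' @ 3: {}  — no active states
rest 'eadcad' ignored (set empty)
after full input: {}  (accept=1 not in)

Answer: REJECT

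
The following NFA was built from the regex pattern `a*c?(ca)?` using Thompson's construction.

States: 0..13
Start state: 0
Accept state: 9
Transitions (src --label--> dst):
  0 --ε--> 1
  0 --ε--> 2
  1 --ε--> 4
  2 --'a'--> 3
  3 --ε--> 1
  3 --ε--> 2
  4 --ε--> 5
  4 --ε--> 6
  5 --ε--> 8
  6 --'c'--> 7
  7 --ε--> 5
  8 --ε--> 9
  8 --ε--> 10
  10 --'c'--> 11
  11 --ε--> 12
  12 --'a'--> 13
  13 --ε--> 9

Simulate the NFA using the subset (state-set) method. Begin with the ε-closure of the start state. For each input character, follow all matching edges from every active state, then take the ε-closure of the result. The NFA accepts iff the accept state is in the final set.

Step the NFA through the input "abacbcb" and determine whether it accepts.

Answer: REJECT

Steps:
S₀ = ε-closure({0}) = {0,1,2,4,5,6,8,9,10}
'a' @ 1: {1,2,3,4,5,6,8,9,10}  [accepting]
'b' @ 2: {}  — no active states
rest 'acbcb' ignored (set empty)
end set {} — state 9 not in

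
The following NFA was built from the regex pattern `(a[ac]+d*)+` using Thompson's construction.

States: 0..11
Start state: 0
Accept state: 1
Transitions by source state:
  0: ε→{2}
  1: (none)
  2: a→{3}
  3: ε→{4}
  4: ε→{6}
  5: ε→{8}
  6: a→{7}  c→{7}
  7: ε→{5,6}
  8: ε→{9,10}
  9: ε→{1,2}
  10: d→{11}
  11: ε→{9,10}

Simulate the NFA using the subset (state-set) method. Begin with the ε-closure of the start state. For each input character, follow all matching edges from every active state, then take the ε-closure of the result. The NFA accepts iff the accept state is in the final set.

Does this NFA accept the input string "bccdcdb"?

Answer: REJECT

Trace:
start: ε-closure({0}) = {0,2}
'b' @ 1: {}  — no active states
rest 'ccdcdb' ignored (set empty)
after full input: {}  (accept=1 not in)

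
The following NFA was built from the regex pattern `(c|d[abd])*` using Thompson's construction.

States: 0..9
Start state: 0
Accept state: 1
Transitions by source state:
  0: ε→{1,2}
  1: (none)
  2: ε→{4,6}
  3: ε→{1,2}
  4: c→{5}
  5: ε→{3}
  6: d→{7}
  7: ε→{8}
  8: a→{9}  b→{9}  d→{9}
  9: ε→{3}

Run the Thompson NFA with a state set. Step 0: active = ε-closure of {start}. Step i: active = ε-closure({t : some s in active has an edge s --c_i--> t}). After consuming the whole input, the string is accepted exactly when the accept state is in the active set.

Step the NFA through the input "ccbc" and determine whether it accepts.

initial (ε-close {0}): {0,1,2,4,6}
'c' @ 1: {1,2,3,4,5,6}  ✓accept
'c' @ 2: {1,2,3,4,5,6}  ✓accept
'b' @ 3: {}  — dead — no transitions
rest 'c' ignored (set empty)
after full input: {}  (accept=1 not in)

Answer: REJECT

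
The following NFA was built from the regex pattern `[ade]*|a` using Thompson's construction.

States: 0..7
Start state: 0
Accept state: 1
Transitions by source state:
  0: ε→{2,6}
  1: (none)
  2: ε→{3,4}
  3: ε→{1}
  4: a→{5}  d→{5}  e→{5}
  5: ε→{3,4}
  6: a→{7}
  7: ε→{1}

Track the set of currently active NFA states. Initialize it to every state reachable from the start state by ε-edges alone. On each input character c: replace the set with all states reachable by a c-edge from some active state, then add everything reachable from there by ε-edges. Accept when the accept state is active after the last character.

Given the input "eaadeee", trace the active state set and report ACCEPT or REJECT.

S₀ = ε-closure({0}) = {0,1,2,3,4,6}
'e' @ 1: {1,3,4,5}  [accepting]
'a' @ 2: {1,3,4,5}  [accepting]
'a' @ 3: {1,3,4,5}  [accepting]
'd' @ 4: {1,3,4,5}  [accepting]
'e' @ 5: {1,3,4,5}  [accepting]
'e' @ 6: {1,3,4,5}  [accepting]
'e' @ 7: {1,3,4,5}  [accepting]
final: {1,3,4,5}; accept 1 in set

Answer: ACCEPT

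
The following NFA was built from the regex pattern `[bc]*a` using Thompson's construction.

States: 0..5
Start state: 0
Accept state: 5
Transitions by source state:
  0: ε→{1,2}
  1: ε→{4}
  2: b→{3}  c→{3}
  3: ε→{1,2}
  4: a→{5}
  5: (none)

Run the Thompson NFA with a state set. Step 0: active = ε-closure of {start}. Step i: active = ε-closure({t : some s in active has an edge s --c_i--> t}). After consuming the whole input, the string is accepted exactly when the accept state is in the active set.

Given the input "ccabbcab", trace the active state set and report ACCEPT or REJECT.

Answer: REJECT

Steps:
initial (ε-close {0}): {0,1,2,4}
'c' @ 1: {1,2,3,4}
'c' @ 2: {1,2,3,4}
'a' @ 3: {5}  ✓accept
'b' @ 4: {}  — no active states
rest 'bcab' ignored (set empty)
after full input: {}  (accept=5 not in)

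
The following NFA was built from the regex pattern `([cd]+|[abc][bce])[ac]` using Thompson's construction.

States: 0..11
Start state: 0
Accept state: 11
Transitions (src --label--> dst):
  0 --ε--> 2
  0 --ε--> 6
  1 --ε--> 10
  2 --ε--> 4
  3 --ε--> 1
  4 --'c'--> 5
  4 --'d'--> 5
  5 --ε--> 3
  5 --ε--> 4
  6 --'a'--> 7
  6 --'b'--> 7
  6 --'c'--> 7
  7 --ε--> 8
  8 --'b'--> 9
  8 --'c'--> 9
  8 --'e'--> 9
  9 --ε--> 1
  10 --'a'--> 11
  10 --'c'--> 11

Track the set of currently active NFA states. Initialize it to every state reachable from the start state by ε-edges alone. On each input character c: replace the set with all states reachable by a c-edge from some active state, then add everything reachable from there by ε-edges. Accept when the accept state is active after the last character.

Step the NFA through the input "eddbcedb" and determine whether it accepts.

start: ε-closure({0}) = {0,2,4,6}
'e' @ 1: {}  — dead — no transitions
rest 'ddbcedb' ignored (set empty)
end set {} — state 11 not in

Answer: REJECT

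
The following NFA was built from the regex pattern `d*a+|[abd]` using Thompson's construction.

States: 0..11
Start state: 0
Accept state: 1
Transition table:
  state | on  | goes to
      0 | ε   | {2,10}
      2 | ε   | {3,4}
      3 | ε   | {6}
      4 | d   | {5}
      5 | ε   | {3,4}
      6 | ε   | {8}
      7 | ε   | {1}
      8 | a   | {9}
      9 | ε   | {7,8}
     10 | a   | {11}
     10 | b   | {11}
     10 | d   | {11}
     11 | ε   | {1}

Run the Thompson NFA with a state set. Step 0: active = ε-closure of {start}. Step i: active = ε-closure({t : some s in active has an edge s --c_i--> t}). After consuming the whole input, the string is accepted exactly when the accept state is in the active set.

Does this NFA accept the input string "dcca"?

S₀ = ε-closure({0}) = {0,2,3,4,6,8,10}
'd' @ 1: {1,3,4,5,6,8,11}  ✓accept
'c' @ 2: {}  — dead — no transitions
rest 'ca' ignored (set empty)
end set {} — state 1 not in

Answer: REJECT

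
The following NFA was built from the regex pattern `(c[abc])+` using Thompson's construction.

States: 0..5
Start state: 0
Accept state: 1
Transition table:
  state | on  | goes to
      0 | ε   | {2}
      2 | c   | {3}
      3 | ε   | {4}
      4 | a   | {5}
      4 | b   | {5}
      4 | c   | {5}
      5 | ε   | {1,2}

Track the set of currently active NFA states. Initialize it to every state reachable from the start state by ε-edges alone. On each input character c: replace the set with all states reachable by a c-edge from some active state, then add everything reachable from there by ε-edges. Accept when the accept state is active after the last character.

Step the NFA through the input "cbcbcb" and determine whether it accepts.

Answer: ACCEPT

Steps:
initial (ε-close {0}): {0,2}
'c' @ 1: {3,4}
'b' @ 2: {1,2,5}  ✓accept
'c' @ 3: {3,4}
'b' @ 4: {1,2,5}  ✓accept
'c' @ 5: {3,4}
'b' @ 6: {1,2,5}  ✓accept
final: {1,2,5}; accept 1 in set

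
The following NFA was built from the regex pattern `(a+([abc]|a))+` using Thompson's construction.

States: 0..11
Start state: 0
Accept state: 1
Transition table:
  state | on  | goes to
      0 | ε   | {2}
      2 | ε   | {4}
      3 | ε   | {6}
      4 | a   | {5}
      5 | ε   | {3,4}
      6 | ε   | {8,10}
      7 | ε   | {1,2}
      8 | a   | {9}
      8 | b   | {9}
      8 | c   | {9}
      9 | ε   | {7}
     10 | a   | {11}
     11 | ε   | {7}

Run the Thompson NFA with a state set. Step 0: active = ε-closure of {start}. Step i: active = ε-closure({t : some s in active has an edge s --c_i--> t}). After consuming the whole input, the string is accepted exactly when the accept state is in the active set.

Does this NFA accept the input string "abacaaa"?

S₀ = ε-closure({0}) = {0,2,4}
'a' @ 1: {3,4,5,6,8,10}
'b' @ 2: {1,2,4,7,9}  (accept∈set)
'a' @ 3: {3,4,5,6,8,10}
'c' @ 4: {1,2,4,7,9}  (accept∈set)
'a' @ 5: {3,4,5,6,8,10}
'a' @ 6: {1,2,3,4,5,6,7,8,9,10,11}  (accept∈set)
'a' @ 7: {1,2,3,4,5,6,7,8,9,10,11}  (accept∈set)
end set {1,2,3,4,5,6,7,8,9,10,11} — state 1 in

Answer: ACCEPT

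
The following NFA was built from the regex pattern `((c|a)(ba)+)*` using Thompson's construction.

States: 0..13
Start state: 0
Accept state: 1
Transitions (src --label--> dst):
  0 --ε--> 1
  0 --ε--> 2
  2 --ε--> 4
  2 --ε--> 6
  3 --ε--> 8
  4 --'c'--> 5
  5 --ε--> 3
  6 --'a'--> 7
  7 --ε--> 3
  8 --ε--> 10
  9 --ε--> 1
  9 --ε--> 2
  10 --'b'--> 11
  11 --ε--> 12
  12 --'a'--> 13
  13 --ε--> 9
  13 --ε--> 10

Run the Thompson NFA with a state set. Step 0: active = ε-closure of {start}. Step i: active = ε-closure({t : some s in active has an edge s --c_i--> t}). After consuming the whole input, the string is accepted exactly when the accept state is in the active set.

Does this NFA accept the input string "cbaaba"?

start: ε-closure({0}) = {0,1,2,4,6}
'c' @ 1: {3,5,8,10}
'b' @ 2: {11,12}
'a' @ 3: {1,2,4,6,9,10,13}  [accepting]
'a' @ 4: {3,7,8,10}
'b' @ 5: {11,12}
'a' @ 6: {1,2,4,6,9,10,13}  [accepting]
final: {1,2,4,6,9,10,13}; accept 1 in set

Answer: ACCEPT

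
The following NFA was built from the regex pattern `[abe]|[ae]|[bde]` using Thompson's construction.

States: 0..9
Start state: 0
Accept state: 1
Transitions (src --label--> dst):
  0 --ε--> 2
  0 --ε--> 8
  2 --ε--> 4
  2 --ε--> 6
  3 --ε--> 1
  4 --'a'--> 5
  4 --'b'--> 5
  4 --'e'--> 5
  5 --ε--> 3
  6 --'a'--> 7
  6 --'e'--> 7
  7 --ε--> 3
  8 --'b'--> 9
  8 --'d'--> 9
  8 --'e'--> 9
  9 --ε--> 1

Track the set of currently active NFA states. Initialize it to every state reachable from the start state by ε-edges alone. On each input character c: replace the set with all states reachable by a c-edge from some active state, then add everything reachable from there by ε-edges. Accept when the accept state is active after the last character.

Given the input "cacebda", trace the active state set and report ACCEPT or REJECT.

initial (ε-close {0}): {0,2,4,6,8}
'c' @ 1: {}  — no active states
rest 'acebda' ignored (set empty)
final: {}; accept 1 not in set

Answer: REJECT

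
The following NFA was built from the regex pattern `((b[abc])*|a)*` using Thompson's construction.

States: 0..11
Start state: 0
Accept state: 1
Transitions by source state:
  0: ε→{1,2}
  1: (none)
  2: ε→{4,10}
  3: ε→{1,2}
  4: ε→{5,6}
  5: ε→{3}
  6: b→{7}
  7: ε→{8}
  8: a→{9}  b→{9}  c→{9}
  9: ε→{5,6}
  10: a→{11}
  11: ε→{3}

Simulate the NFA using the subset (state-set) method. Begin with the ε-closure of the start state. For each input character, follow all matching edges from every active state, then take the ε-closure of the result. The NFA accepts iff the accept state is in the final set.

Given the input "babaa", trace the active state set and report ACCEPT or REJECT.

initial (ε-close {0}): {0,1,2,3,4,5,6,10}
'b' @ 1: {7,8}
'a' @ 2: {1,2,3,4,5,6,9,10}  ✓accept
'b' @ 3: {7,8}
'a' @ 4: {1,2,3,4,5,6,9,10}  ✓accept
'a' @ 5: {1,2,3,4,5,6,10,11}  ✓accept
end set {1,2,3,4,5,6,10,11} — state 1 in

Answer: ACCEPT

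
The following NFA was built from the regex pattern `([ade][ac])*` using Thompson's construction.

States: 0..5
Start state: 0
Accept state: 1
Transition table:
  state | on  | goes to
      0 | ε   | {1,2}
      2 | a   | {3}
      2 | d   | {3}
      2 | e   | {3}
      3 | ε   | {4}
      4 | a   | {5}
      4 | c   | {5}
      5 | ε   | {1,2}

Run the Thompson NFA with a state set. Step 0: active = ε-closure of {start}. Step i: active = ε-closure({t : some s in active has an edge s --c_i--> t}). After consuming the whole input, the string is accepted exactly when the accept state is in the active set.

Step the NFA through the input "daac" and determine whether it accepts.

Answer: ACCEPT

Derivation:
initial (ε-close {0}): {0,1,2}
'd' @ 1: {3,4}
'a' @ 2: {1,2,5}  [accepting]
'a' @ 3: {3,4}
'c' @ 4: {1,2,5}  [accepting]
end set {1,2,5} — state 1 in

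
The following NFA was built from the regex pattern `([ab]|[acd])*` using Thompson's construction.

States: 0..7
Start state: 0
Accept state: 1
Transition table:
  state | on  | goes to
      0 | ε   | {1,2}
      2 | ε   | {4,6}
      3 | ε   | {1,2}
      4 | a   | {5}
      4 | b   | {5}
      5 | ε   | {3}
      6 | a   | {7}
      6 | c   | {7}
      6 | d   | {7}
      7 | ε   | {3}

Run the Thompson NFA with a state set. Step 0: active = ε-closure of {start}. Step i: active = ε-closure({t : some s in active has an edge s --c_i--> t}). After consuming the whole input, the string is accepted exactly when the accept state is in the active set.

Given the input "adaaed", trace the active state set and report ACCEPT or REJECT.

Answer: REJECT

Steps:
start: ε-closure({0}) = {0,1,2,4,6}
'a' @ 1: {1,2,3,4,5,6,7}  ✓accept
'd' @ 2: {1,2,3,4,6,7}  ✓accept
'a' @ 3: {1,2,3,4,5,6,7}  ✓accept
'a' @ 4: {1,2,3,4,5,6,7}  ✓accept
'e' @ 5: {}  — state set empty
rest 'd' ignored (set empty)
after full input: {}  (accept=1 not in)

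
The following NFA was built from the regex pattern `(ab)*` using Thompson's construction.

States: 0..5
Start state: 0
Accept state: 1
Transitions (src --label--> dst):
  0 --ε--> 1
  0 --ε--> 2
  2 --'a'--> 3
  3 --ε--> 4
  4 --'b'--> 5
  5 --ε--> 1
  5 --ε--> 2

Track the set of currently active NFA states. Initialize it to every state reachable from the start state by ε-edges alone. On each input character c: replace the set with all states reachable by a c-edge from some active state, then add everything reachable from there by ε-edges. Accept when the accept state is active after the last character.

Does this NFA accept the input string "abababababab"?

S₀ = ε-closure({0}) = {0,1,2}
'a' @ 1: {3,4}
'b' @ 2: {1,2,5}  (accept∈set)
'a' @ 3: {3,4}
'b' @ 4: {1,2,5}  (accept∈set)
'a' @ 5: {3,4}
'b' @ 6: {1,2,5}  (accept∈set)
'a' @ 7: {3,4}
'b' @ 8: {1,2,5}  (accept∈set)
'a' @ 9: {3,4}
'b' @ 10: {1,2,5}  (accept∈set)
'a' @ 11: {3,4}
'b' @ 12: {1,2,5}  (accept∈set)
end set {1,2,5} — state 1 in

Answer: ACCEPT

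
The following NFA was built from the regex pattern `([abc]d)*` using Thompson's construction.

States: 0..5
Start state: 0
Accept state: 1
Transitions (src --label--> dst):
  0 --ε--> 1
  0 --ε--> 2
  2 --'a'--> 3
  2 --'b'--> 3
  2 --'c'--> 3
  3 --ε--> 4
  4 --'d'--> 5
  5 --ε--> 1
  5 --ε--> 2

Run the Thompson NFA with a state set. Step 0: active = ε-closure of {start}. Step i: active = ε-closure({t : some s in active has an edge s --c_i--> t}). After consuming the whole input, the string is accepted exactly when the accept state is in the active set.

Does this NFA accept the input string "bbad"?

Answer: REJECT

Steps:
S₀ = ε-closure({0}) = {0,1,2}
'b' @ 1: {3,4}
'b' @ 2: {}  — dead — no transitions
rest 'ad' ignored (set empty)
end set {} — state 1 not in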